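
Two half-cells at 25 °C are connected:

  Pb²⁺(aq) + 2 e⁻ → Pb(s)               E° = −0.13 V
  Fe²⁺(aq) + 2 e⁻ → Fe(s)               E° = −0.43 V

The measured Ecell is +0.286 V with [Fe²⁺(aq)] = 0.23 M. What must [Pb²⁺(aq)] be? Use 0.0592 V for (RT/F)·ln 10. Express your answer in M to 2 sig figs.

0.077 M

The Pb²⁺/Pb couple has the larger reduction potential, so it is the cathode: E°cell = −0.13 − (−0.43) = +0.30 V and n = 2.
Since E = E° − (0.0592/n)·log Q, log Q = n(E° − E)/0.0592 = 0.473.
Balancing electrons gives Pb²⁺(aq) + Fe(s) → Pb(s) + Fe²⁺(aq); thus Q = [Fe²⁺(aq)] / [Pb²⁺(aq)].
Substituting the known concentrations and solving, log [Pb²⁺(aq)] = −1.111 and [Pb²⁺(aq)] = 0.077 M.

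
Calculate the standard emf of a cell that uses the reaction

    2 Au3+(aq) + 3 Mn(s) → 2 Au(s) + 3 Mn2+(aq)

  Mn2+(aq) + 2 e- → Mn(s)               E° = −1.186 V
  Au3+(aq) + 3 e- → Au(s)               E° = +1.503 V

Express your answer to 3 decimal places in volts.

In the reaction as written, Au3+(aq) is reduced (cathode) and Mn2+(aq) is produced by oxidation at the anode.
E°cell = E°(cathode) − E°(anode) = +1.503 − (−1.186) = +2.689 V.

+2.689 V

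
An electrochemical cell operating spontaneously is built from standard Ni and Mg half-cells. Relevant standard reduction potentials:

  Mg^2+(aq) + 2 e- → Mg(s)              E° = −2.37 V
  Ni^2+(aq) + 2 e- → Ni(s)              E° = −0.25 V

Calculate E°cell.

+2.12 V

Of the two couples in this cell, the one with the more positive reduction potential is reduced at the cathode: here that is Ni²⁺/Ni (−0.25 V); Mg²⁺/Mg (−2.37 V) is the anode.
E°cell = E°(cathode) − E°(anode) = −0.25 − (−2.37) = +2.12 V.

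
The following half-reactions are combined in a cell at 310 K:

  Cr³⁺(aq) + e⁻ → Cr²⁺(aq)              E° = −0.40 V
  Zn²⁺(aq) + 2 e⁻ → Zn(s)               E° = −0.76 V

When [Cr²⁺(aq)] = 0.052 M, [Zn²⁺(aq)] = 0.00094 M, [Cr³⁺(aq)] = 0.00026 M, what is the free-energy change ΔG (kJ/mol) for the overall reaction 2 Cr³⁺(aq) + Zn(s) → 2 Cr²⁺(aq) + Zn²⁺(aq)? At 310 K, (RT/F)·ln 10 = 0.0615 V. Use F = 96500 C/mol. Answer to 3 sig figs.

−60.1 kJ/mol

E°cell = −0.40 − (−0.76) = +0.36 V; the balanced reaction transfers n = 2 electrons.
Here Q = ([Cr²⁺(aq)]^2·[Zn²⁺(aq)]) / [Cr³⁺(aq)]^2 = 37.6 (log Q = 1.575), giving E = +0.36 − (0.0615/2)·(1.575) = +0.3116 V.
ΔG = −nFE = −(2)(96500)(+0.3116) J/mol = −60.1 kJ/mol.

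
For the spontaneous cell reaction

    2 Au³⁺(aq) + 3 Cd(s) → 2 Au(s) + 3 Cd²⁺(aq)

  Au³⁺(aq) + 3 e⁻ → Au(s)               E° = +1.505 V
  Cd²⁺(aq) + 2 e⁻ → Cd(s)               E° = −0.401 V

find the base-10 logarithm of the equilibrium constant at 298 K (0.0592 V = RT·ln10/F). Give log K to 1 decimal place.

log K = 193.2

The Au³⁺/Au couple is reduced (cathode); E°cell = +1.505 − (−0.401) = +1.906 V with n = 6.
At equilibrium E = 0, so log K = nE°cell / 0.0592 = (6)(+1.906) / 0.0592 = 193.2.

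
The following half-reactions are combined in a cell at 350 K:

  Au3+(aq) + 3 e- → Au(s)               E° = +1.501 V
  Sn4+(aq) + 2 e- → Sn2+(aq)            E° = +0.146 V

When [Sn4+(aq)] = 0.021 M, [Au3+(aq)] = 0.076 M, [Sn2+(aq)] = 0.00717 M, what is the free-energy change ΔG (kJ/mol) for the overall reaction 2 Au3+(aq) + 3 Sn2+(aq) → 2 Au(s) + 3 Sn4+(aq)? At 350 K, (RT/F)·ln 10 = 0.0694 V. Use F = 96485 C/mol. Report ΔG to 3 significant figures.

−760 kJ/mol

The standard cell potential is +1.501 − (+0.146) = +1.355 V, with n = 6 electrons in the balanced equation.
The reaction quotient is [Sn4+(aq)]^3 / ([Au3+(aq)]^2·[Sn2+(aq)]^3) = 4.35×10^3; by Nernst, E = +1.355 − (0.0694/6)(3.638) = +1.3129 V.
Then ΔG = −nFE = −6 × 96485 × +1.3129 J/mol = −760 kJ/mol.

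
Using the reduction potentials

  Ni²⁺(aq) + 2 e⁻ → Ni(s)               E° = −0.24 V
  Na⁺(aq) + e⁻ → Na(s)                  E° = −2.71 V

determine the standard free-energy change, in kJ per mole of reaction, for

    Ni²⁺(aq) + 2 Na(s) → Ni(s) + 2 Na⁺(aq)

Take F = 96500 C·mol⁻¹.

−477 kJ/mol

In the reaction as written Ni²⁺(aq) is reduced, so the Ni²⁺/Ni couple is the cathode and Na⁺/Na is the anode.
E°cell = −0.24 − (−2.71) = +2.47 V; balancing electrons gives n = 2.
ΔG° = −nFE°cell = −(2)(96500)(+2.47) J/mol = −477 kJ/mol.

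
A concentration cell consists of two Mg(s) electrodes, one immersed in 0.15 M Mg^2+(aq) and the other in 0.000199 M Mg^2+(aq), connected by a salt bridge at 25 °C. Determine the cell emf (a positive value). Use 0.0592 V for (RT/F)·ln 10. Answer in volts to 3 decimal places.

For a concentration cell E°cell = 0, since both electrodes use the same couple.
The compartment with the higher Mg^2+(aq) concentration (0.15 M) acts as the cathode; ions are reduced there and produced at the dilute (0.000199 M) anode.
With n = 2, Ecell = −(0.0592/2)·log([dilute]/[conc]) = −(0.0592/2)·log(0.000199/0.15) = +0.085 V.

0.085 V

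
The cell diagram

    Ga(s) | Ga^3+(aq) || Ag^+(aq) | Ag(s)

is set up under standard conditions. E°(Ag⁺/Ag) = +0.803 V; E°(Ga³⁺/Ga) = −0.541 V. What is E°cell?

+1.344 V

By convention the left-hand electrode in cell notation is the anode (oxidation) and the right-hand electrode is the cathode (reduction).
E°cell = E°(right) − E°(left) = +0.803 − (−0.541) = +1.344 V.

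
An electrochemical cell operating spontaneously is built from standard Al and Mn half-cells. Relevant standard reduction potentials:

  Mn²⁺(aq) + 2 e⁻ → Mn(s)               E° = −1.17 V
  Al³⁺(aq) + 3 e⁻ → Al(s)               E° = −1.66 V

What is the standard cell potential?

+0.49 V

The Mn²⁺/Mn couple has the higher E°, so Mn ion is reduced (cathode) and Al is oxidized (anode).
E°cell = E°(cathode) − E°(anode) = −1.17 − (−1.66) = +0.49 V.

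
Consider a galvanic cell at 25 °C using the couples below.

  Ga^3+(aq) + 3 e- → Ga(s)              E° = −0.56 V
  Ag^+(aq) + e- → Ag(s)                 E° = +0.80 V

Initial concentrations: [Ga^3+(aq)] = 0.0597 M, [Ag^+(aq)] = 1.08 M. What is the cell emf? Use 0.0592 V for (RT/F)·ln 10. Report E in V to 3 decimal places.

Since E°(Ag⁺/Ag) > E°(Ga³⁺/Ga), Ag⁺/Ag serves as the cathode.
The standard potential is +0.80 − (−0.56) = +1.36 V and the balanced reaction transfers n = 3 electrons.
Balancing gives 3 Ag^+(aq) + Ga(s) → 3 Ag(s) + Ga^3+(aq); hence Q = [Ga^3+(aq)] / [Ag^+(aq)]^3 = 0.0474 (log Q = −1.324).
Applying E = E° − (RT ln10/nF)·log Q gives +1.36 − (0.0592/3)(−1.324) = +1.386 V.

+1.386 V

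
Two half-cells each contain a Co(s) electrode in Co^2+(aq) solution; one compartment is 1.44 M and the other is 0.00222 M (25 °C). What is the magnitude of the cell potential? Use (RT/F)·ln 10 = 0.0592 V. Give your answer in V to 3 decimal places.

For a concentration cell E°cell = 0, since both electrodes use the same couple.
The compartment with the higher Co^2+(aq) concentration (1.44 M) acts as the cathode; ions are reduced there and produced at the dilute (0.00222 M) anode.
With n = 2, Ecell = −(0.0592/2)·log([dilute]/[conc]) = −(0.0592/2)·log(0.00222/1.44) = +0.083 V.

0.083 V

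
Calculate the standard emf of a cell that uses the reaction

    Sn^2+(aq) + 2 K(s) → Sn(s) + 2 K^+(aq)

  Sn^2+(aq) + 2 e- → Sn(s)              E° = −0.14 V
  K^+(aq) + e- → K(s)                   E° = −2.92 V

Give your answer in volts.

In the reaction as written, Sn^2+(aq) is reduced (cathode) and K^+(aq) is produced by oxidation at the anode.
E°cell = E°(cathode) − E°(anode) = −0.14 − (−2.92) = +2.78 V.
The positive value indicates the reaction is spontaneous as written.

+2.78 V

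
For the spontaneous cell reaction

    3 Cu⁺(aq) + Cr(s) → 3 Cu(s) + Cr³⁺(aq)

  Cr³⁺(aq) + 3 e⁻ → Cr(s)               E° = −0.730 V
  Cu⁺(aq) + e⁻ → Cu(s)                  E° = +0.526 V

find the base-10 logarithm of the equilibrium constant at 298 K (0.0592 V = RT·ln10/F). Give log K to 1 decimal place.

The Cu⁺/Cu couple is reduced (cathode); E°cell = +0.526 − (−0.730) = +1.256 V with n = 3.
At equilibrium E = 0, so log K = nE°cell / 0.0592 = (3)(+1.256) / 0.0592 = 63.6.

log K = 63.6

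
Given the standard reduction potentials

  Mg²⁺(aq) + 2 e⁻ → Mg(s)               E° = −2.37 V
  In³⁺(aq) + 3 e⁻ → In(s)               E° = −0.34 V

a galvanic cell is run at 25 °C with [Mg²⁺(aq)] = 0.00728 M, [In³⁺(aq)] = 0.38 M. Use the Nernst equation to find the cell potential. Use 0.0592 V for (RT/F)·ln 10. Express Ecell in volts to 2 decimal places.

+2.08 V

The In³⁺/In couple has the more positive E°, so it is the cathode; Mg²⁺/Mg is the anode.
E°cell = E°cat − E°an = −0.34 − (−2.37) = +2.03 V; n = 6.
The balanced reaction is 2 In³⁺(aq) + 3 Mg(s) → 2 In(s) + 3 Mg²⁺(aq), so Q = [Mg²⁺(aq)]^3 / [In³⁺(aq)]^2 = 2.67×10^−6 and log Q = −5.573.
Applying E = E° − (RT ln10/nF)·log Q gives +2.03 − (0.0592/6)(−5.573) = +2.08 V.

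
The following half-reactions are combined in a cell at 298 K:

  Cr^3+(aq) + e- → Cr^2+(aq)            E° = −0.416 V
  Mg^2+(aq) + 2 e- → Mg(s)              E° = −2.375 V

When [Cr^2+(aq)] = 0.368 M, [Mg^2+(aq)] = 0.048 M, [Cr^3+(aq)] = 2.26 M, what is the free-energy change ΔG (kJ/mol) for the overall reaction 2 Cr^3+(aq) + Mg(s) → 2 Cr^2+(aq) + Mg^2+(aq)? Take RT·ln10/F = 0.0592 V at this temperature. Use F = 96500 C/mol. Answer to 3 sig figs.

E°cell = −0.416 − (−2.375) = +1.959 V; the balanced reaction transfers n = 2 electrons.
Here Q = ([Cr^2+(aq)]^2·[Mg^2+(aq)]) / [Cr^3+(aq)]^2 = 0.00127 (log Q = −2.895), giving E = +1.959 − (0.0592/2)·(−2.895) = +2.0447 V.
ΔG = −nFE = −(2)(96500)(+2.0447) J/mol = −395 kJ/mol.

−395 kJ/mol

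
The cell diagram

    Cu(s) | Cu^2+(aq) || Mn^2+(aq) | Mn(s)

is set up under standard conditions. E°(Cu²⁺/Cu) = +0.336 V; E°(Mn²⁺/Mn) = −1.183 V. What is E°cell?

−1.519 V

By convention the left-hand electrode in cell notation is the anode (oxidation) and the right-hand electrode is the cathode (reduction).
E°cell = E°(right) − E°(left) = −1.183 − (+0.336) = −1.519 V.
The negative sign shows that, as written, the cell would require an external voltage to drive the reaction.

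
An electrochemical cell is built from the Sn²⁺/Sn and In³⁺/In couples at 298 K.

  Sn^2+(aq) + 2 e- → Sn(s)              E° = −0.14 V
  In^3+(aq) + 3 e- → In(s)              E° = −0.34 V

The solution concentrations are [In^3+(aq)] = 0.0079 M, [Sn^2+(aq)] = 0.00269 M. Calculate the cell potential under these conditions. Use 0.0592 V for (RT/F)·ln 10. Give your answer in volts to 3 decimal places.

+0.165 V

Since E°(Sn²⁺/Sn) > E°(In³⁺/In), Sn²⁺/Sn serves as the cathode.
The standard potential is −0.14 − (−0.34) = +0.20 V and the balanced reaction transfers n = 6 electrons.
The balanced reaction is 3 Sn^2+(aq) + 2 In(s) → 3 Sn(s) + 2 In^3+(aq), so Q = [In^3+(aq)]^2 / [Sn^2+(aq)]^3 = 3.21×10^3 and log Q = 3.506.
Applying E = E° − (RT ln10/nF)·log Q gives +0.20 − (0.0592/6)(3.506) = +0.165 V.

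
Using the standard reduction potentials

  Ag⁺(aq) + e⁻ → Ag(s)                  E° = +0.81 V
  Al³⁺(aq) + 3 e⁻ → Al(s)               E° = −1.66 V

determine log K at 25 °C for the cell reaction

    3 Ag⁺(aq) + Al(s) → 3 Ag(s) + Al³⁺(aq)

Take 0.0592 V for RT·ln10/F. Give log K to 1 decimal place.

log K = 125.2

The Ag⁺/Ag couple is reduced (cathode); E°cell = +0.81 − (−1.66) = +2.47 V with n = 3.
At equilibrium E = 0, so log K = nE°cell / 0.0592 = (3)(+2.47) / 0.0592 = 125.2.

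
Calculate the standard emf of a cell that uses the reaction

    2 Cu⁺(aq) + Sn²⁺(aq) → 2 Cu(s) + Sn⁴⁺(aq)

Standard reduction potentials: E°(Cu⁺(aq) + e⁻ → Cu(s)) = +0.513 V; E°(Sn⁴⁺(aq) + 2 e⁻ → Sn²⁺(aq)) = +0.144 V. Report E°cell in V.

+0.369 V

In the reaction as written, Cu⁺(aq) is reduced (cathode) and Sn⁴⁺(aq) is produced by oxidation at the anode.
E°cell = E°(cathode) − E°(anode) = +0.513 − (+0.144) = +0.369 V.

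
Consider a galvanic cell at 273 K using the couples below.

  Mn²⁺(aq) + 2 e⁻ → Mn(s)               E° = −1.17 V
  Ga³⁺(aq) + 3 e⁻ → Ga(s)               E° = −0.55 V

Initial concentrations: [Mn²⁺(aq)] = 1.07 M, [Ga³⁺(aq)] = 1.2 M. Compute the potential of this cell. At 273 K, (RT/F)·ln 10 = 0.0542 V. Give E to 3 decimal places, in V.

Since E°(Ga³⁺/Ga) > E°(Mn²⁺/Mn), Ga³⁺/Ga serves as the cathode.
The standard potential is −0.55 − (−1.17) = +0.62 V and the balanced reaction transfers n = 6 electrons.
Balancing gives 2 Ga³⁺(aq) + 3 Mn(s) → 2 Ga(s) + 3 Mn²⁺(aq); hence Q = [Mn²⁺(aq)]^3 / [Ga³⁺(aq)]^2 = 0.851 (log Q = −0.070).
Applying E = E° − (RT ln10/nF)·log Q gives +0.62 − (0.0542/6)(−0.070) = +0.621 V.

+0.621 V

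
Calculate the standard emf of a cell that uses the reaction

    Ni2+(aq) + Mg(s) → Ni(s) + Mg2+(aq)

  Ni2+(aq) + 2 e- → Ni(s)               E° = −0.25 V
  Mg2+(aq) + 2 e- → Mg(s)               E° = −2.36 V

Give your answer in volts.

Ni2+(aq) gains electrons, so the Ni²⁺/Ni couple is the cathode; the Mg²⁺/Mg couple is the anode.
E°cell = E°(cathode) − E°(anode) = −0.25 − (−2.36) = +2.11 V.

+2.11 V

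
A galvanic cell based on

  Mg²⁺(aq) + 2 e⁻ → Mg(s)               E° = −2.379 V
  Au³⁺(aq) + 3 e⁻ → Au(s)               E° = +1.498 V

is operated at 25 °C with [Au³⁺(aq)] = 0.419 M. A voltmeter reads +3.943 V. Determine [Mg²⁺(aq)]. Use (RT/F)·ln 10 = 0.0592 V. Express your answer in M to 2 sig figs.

0.0033 M

With Au³⁺/Au at the cathode and Mg²⁺/Mg at the anode, E°cell = +1.498 − (−2.379) = +3.877 V (n = 6).
Rearranging E = E° − (0.0592/n)·log Q gives log Q = 6(+3.877 − (+3.943))/0.0592 = −6.689.
The balanced reaction is 2 Au³⁺(aq) + 3 Mg(s) → 2 Au(s) + 3 Mg²⁺(aq), so Q = [Mg²⁺(aq)]^3 / [Au³⁺(aq)]^2.
Solving for the unknown gives log [Mg²⁺(aq)] = −2.482, so [Mg²⁺(aq)] ≈ 0.0033 M.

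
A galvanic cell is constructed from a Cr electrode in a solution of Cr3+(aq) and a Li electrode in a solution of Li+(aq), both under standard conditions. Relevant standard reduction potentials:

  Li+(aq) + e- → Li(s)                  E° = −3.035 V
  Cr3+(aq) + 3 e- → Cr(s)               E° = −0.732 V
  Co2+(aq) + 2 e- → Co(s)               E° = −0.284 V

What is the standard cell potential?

+2.303 V

Of the two couples in this cell, the one with the more positive reduction potential is reduced at the cathode: here that is Cr³⁺/Cr (−0.732 V); Li⁺/Li (−3.035 V) is the anode.
E°cell = E°(cathode) − E°(anode) = −0.732 − (−3.035) = +2.303 V.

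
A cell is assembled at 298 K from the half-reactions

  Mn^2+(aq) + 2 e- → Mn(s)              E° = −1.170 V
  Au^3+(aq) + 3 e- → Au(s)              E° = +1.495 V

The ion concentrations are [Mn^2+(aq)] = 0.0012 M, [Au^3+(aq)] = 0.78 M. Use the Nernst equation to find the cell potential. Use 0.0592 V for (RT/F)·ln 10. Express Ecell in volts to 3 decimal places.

Au³⁺/Au is reduced (cathode, E° = +1.495 V) and Mn²⁺/Mn is oxidized (anode).
The standard potential is +1.495 − (−1.170) = +2.665 V and the balanced reaction transfers n = 6 electrons.
For the overall reaction 2 Au^3+(aq) + 3 Mn(s) → 2 Au(s) + 3 Mn^2+(aq), Q = [Mn^2+(aq)]^3 / [Au^3+(aq)]^2 = 2.84×10^−9, giving log Q = −8.547.
E = E° − (0.0592/n)·log Q = +2.665 − (0.0592/6)(−8.547) = +2.749 V.

+2.749 V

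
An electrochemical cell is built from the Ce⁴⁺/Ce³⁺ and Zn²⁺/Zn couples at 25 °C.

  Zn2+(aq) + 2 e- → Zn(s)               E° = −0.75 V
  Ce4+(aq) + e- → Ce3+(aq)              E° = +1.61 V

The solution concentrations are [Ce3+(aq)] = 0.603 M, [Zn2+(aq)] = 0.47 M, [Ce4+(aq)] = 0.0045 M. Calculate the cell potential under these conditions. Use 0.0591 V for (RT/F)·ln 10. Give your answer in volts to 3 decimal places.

The Ce⁴⁺/Ce³⁺ couple has the more positive E°, so it is the cathode; Zn²⁺/Zn is the anode.
E°cell = E°cat − E°an = +1.61 − (−0.75) = +2.36 V; n = 2.
The balanced reaction is 2 Ce4+(aq) + Zn(s) → 2 Ce3+(aq) + Zn2+(aq), so Q = ([Ce3+(aq)]^2·[Zn2+(aq)]) / [Ce4+(aq)]^2 = 8.44×10^3 and log Q = 3.926.
E = E° − (0.0591/n)·log Q = +2.36 − (0.0591/2)(3.926) = +2.244 V.

+2.244 V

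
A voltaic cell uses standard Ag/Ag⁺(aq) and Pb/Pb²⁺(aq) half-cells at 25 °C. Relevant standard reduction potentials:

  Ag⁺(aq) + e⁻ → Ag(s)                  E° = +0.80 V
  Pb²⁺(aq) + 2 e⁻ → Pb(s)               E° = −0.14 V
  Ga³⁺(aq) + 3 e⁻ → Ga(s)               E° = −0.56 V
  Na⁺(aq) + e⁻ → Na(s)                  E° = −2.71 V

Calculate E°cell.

Of the two couples in this cell, the one with the more positive reduction potential is reduced at the cathode: here that is Ag⁺/Ag (+0.80 V); Pb²⁺/Pb (−0.14 V) is the anode.
E°cell = E°(cathode) − E°(anode) = +0.80 − (−0.14) = +0.94 V.

+0.94 V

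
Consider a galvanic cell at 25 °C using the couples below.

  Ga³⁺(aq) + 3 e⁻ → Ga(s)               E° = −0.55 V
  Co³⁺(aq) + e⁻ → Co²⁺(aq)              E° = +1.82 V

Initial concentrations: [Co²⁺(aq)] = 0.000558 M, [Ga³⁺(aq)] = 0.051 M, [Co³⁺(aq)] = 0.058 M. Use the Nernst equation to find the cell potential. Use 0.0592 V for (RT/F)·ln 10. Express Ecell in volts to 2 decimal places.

+2.51 V

The Co³⁺/Co²⁺ couple has the more positive E°, so it is the cathode; Ga³⁺/Ga is the anode.
E°cell = E°cat − E°an = +1.82 − (−0.55) = +2.37 V; n = 3.
The balanced reaction is 3 Co³⁺(aq) + Ga(s) → 3 Co²⁺(aq) + Ga³⁺(aq), so Q = ([Co²⁺(aq)]^3·[Ga³⁺(aq)]) / [Co³⁺(aq)]^3 = 4.54×10^−8 and log Q = −7.343.
Applying E = E° − (RT ln10/nF)·log Q gives +2.37 − (0.0592/3)(−7.343) = +2.51 V.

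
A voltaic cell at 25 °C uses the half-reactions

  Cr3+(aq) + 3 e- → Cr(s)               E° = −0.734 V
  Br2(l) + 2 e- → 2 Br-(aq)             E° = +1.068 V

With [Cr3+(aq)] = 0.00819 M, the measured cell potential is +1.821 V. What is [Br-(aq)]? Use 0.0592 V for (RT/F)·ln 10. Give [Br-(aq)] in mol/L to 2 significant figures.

2.4 M

The Br₂/Br⁻ couple has the larger reduction potential, so it is the cathode: E°cell = +1.068 − (−0.734) = +1.802 V and n = 6.
Since E = E° − (0.0592/n)·log Q, log Q = n(E° − E)/0.0592 = −1.926.
Balancing electrons gives 3 Br2(l) + 2 Cr(s) → 6 Br-(aq) + 2 Cr3+(aq); thus Q = [Br-(aq)]^6·[Cr3+(aq)]^2.
Solving for the unknown gives log [Br-(aq)] = 0.375, so [Br-(aq)] ≈ 2.4 M.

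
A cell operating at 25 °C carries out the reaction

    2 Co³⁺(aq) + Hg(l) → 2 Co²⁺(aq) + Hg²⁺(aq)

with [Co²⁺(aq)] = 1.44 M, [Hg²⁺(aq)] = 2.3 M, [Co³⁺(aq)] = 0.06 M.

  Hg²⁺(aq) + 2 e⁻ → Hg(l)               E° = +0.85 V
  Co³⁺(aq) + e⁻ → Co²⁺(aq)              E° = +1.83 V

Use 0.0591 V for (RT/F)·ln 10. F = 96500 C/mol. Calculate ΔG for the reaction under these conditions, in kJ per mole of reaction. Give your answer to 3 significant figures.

The standard cell potential is +1.83 − (+0.85) = +0.98 V, with n = 2 electrons in the balanced equation.
Q = ([Co²⁺(aq)]^2·[Hg²⁺(aq)]) / [Co³⁺(aq)]^2 = 1.32×10^3, so log Q = 3.122 and E = +0.98 − (0.0591/2)(3.122) = +0.8877 V.
Finally ΔG = −nFE = −(2)(96500 C/mol)(+0.8877 V) = −171 kJ/mol.

−171 kJ/mol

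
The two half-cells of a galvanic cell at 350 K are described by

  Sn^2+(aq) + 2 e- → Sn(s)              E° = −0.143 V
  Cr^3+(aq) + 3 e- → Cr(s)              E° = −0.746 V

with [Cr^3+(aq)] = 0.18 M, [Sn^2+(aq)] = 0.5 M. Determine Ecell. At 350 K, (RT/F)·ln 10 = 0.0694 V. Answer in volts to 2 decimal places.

+0.61 V

Since E°(Sn²⁺/Sn) > E°(Cr³⁺/Cr), Sn²⁺/Sn serves as the cathode.
The standard potential is −0.143 − (−0.746) = +0.603 V and the balanced reaction transfers n = 6 electrons.
Balancing gives 3 Sn^2+(aq) + 2 Cr(s) → 3 Sn(s) + 2 Cr^3+(aq); hence Q = [Cr^3+(aq)]^2 / [Sn^2+(aq)]^3 = 0.259 (log Q = −0.586).
E = E° − (0.0694/n)·log Q = +0.603 − (0.0694/6)(−0.586) = +0.61 V.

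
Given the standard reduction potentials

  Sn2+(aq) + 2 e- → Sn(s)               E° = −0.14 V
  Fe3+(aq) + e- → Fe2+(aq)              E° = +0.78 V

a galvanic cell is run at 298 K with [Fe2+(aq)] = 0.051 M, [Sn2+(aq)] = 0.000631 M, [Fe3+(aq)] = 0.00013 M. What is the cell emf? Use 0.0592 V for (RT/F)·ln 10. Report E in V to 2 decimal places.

Since E°(Fe³⁺/Fe²⁺) > E°(Sn²⁺/Sn), Fe³⁺/Fe²⁺ serves as the cathode.
The standard potential is +0.78 − (−0.14) = +0.92 V and the balanced reaction transfers n = 2 electrons.
The balanced reaction is 2 Fe3+(aq) + Sn(s) → 2 Fe2+(aq) + Sn2+(aq), so Q = ([Fe2+(aq)]^2·[Sn2+(aq)]) / [Fe3+(aq)]^2 = 97.1 and log Q = 1.987.
E = E° − (0.0592/n)·log Q = +0.92 − (0.0592/2)(1.987) = +0.86 V.

+0.86 V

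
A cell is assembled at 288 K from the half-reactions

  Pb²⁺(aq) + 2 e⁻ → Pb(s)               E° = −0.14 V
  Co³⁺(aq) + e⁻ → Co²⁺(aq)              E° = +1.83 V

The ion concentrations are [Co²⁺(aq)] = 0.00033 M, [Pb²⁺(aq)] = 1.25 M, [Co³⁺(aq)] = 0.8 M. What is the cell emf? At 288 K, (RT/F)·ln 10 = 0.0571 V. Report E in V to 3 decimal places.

The Co³⁺/Co²⁺ couple has the more positive E°, so it is the cathode; Pb²⁺/Pb is the anode.
E°cell = E°cat − E°an = +1.83 − (−0.14) = +1.97 V; n = 2.
For the overall reaction 2 Co³⁺(aq) + Pb(s) → 2 Co²⁺(aq) + Pb²⁺(aq), Q = ([Co²⁺(aq)]^2·[Pb²⁺(aq)]) / [Co³⁺(aq)]^2 = 2.13×10^−7, giving log Q = −6.672.
E = E° − (0.0571/n)·log Q = +1.97 − (0.0571/2)(−6.672) = +2.160 V.

+2.160 V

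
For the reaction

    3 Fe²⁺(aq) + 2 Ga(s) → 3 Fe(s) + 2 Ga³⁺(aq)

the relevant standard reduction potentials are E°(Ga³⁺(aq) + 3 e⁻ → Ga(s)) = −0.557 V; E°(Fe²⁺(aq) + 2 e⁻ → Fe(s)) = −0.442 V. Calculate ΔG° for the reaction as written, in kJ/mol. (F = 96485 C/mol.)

In the reaction as written Fe²⁺(aq) is reduced, so the Fe²⁺/Fe couple is the cathode and Ga³⁺/Ga is the anode.
E°cell = −0.442 − (−0.557) = +0.115 V; balancing electrons gives n = 6.
ΔG° = −nFE°cell = −(6)(96485)(+0.115) J/mol = −66.6 kJ/mol.

−66.6 kJ/mol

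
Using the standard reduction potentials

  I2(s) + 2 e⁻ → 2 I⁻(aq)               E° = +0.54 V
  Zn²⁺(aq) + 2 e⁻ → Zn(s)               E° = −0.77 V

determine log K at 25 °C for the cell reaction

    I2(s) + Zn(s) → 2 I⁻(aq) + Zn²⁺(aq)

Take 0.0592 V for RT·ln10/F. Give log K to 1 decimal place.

log K = 44.3

The I₂/I⁻ couple is reduced (cathode); E°cell = +0.54 − (−0.77) = +1.31 V with n = 2.
At equilibrium E = 0, so log K = nE°cell / 0.0592 = (2)(+1.31) / 0.0592 = 44.3.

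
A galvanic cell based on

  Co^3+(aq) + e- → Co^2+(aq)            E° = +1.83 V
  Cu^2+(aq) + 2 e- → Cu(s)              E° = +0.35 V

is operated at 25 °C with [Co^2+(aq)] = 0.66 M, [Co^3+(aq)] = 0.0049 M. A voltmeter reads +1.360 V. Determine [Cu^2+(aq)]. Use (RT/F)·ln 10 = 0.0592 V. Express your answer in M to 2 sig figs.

With Co³⁺/Co²⁺ at the cathode and Cu²⁺/Cu at the anode, E°cell = +1.83 − (+0.35) = +1.48 V (n = 2).
From the Nernst equation, log Q = n(E° − E)/0.0592 = 2·(+1.48 − (+1.360))/0.0592 = 4.054.
Balancing electrons gives 2 Co^3+(aq) + Cu(s) → 2 Co^2+(aq) + Cu^2+(aq); thus Q = ([Co^2+(aq)]^2·[Cu^2+(aq)]) / [Co^3+(aq)]^2.
Solving for the unknown gives log [Cu^2+(aq)] = −0.205, so [Cu^2+(aq)] ≈ 0.62 M.

0.62 M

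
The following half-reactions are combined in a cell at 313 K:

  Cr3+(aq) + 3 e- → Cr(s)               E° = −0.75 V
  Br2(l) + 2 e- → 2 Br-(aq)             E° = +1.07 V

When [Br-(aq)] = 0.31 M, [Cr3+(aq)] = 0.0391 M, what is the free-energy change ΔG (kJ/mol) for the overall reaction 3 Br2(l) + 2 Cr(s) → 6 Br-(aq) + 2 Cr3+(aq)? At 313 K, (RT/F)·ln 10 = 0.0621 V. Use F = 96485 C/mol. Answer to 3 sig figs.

−1090 kJ/mol

E°cell = +1.07 − (−0.75) = +1.82 V; the balanced reaction transfers n = 6 electrons.
The reaction quotient is [Br-(aq)]^6·[Cr3+(aq)]^2 = 1.36×10^−6; by Nernst, E = +1.82 − (0.0621/6)(−5.867) = +1.8807 V.
Then ΔG = −nFE = −6 × 96485 × +1.8807 J/mol = −1090 kJ/mol.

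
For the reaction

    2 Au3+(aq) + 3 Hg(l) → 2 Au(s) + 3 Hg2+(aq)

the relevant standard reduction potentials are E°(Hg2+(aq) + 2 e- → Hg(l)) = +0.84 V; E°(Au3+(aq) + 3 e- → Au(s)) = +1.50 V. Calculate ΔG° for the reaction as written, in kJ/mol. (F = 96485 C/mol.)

In the reaction as written Au3+(aq) is reduced, so the Au³⁺/Au couple is the cathode and Hg²⁺/Hg is the anode.
E°cell = +1.50 − (+0.84) = +0.66 V; balancing electrons gives n = 6.
ΔG° = −nFE°cell = −(6)(96485)(+0.66) J/mol = −382 kJ/mol.

−382 kJ/mol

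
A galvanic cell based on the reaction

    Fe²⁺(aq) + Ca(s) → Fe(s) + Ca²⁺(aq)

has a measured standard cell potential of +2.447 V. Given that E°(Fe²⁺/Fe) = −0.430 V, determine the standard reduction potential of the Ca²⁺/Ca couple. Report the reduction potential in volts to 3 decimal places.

−2.877 V

In the reaction as written the Fe²⁺/Fe couple is reduced (cathode) and Ca²⁺/Ca is oxidized (anode), so E°cell = E°(Fe²⁺/Fe) − E°(Ca²⁺/Ca).
E°(Ca²⁺/Ca) = E°(cathode) − E°cell = −0.430 − (+2.447) = −2.877 V.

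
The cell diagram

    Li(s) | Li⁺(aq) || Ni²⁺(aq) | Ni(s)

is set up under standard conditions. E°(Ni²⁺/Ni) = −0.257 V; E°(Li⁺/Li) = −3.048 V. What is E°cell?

+2.791 V

By convention the left-hand electrode in cell notation is the anode (oxidation) and the right-hand electrode is the cathode (reduction).
E°cell = E°(right) − E°(left) = −0.257 − (−3.048) = +2.791 V.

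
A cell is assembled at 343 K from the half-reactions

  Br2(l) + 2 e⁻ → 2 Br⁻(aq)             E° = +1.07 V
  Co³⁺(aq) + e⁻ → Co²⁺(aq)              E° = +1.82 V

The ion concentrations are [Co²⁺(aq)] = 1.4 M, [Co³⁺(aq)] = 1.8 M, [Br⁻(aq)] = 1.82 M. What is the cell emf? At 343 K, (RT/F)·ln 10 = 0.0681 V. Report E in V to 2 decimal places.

+0.78 V

Co³⁺/Co²⁺ is reduced (cathode, E° = +1.82 V) and Br₂/Br⁻ is oxidized (anode).
E°cell = E°cat − E°an = +1.82 − (+1.07) = +0.75 V; n = 2.
The balanced reaction is 2 Co³⁺(aq) + 2 Br⁻(aq) → 2 Co²⁺(aq) + Br2(l), so Q = [Co²⁺(aq)]^2 / ([Co³⁺(aq)]^2·[Br⁻(aq)]^2) = 0.183 and log Q = −0.738.
By the Nernst equation, E = +0.75 − (0.0681/2)·(−0.738) = +0.78 V.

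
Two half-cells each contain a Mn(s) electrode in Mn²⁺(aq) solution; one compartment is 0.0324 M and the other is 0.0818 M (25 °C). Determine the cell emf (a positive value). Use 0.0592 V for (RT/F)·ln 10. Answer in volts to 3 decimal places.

For a concentration cell E°cell = 0, since both electrodes use the same couple.
The compartment with the higher Mn²⁺(aq) concentration (0.0818 M) acts as the cathode; ions are reduced there and produced at the dilute (0.0324 M) anode.
With n = 2, Ecell = −(0.0592/2)·log([dilute]/[conc]) = −(0.0592/2)·log(0.0324/0.0818) = +0.012 V.

0.012 V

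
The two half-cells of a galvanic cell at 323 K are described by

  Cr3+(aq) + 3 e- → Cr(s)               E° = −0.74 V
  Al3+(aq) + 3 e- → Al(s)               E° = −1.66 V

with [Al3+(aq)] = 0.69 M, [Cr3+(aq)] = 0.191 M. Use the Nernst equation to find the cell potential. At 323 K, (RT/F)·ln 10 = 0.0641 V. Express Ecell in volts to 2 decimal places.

The Cr³⁺/Cr couple has the more positive E°, so it is the cathode; Al³⁺/Al is the anode.
E°cell = E°cat − E°an = −0.74 − (−1.66) = +0.92 V; n = 3.
Balancing gives Cr3+(aq) + Al(s) → Cr(s) + Al3+(aq); hence Q = [Al3+(aq)] / [Cr3+(aq)] = 3.61 (log Q = 0.558).
E = E° − (0.0641/n)·log Q = +0.92 − (0.0641/3)(0.558) = +0.91 V.

+0.91 V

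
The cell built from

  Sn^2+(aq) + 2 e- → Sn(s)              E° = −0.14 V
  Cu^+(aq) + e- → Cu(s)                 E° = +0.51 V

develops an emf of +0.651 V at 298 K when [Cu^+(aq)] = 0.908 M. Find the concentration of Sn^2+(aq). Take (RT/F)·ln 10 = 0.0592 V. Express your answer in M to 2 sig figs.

0.76 M

Cu⁺/Cu is the cathode (higher E°); E°cell = +0.51 − (−0.14) = +0.65 V with n = 2.
From the Nernst equation, log Q = n(E° − E)/0.0592 = 2·(+0.65 − (+0.651))/0.0592 = −0.034.
For 2 Cu^+(aq) + Sn(s) → 2 Cu(s) + Sn^2+(aq), the reaction quotient is Q = [Sn^2+(aq)] / [Cu^+(aq)]^2.
Substituting the known concentrations and solving, log [Sn^2+(aq)] = −0.118 and [Sn^2+(aq)] = 0.76 M.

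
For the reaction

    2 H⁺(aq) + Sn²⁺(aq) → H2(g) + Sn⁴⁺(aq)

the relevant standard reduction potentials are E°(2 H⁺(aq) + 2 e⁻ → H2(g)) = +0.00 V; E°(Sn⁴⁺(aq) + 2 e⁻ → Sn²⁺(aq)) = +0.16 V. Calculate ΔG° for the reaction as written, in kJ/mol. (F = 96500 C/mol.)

+30.9 kJ/mol

In the reaction as written H⁺(aq) is reduced, so the 2H⁺/H₂ couple is the cathode and Sn⁴⁺/Sn²⁺ is the anode.
E°cell = +0.00 − (+0.16) = −0.16 V; balancing electrons gives n = 2.
ΔG° = −nFE°cell = −(2)(96500)(−0.16) J/mol = +30.9 kJ/mol.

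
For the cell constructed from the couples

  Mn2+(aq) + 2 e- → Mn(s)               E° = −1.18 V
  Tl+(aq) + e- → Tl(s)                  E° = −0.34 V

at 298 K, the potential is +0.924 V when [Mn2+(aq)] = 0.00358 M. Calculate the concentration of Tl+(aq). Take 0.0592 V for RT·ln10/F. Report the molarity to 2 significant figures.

Tl⁺/Tl is the cathode (higher E°); E°cell = −0.34 − (−1.18) = +0.84 V with n = 2.
Since E = E° − (0.0592/n)·log Q, log Q = n(E° − E)/0.0592 = −2.838.
For 2 Tl+(aq) + Mn(s) → 2 Tl(s) + Mn2+(aq), the reaction quotient is Q = [Mn2+(aq)] / [Tl+(aq)]^2.
Substituting the known concentrations and solving, log [Tl+(aq)] = 0.196 and [Tl+(aq)] = 1.6 M.

1.6 M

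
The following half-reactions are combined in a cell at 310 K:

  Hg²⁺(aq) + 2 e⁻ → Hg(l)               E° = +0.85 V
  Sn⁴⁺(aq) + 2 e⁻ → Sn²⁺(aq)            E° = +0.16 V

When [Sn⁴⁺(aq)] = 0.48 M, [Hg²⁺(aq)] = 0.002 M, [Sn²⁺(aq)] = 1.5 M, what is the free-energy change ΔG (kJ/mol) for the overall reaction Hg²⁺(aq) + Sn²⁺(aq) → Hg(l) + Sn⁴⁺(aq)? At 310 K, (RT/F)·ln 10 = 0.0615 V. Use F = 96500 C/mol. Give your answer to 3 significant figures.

−120 kJ/mol

With Hg²⁺/Hg reduced at the cathode, E°cell = +0.85 − (+0.16) = +0.69 V and n = 2.
Q = [Sn⁴⁺(aq)] / ([Hg²⁺(aq)]·[Sn²⁺(aq)]) = 160, so log Q = 2.204 and E = +0.69 − (0.0615/2)(2.204) = +0.6222 V.
Then ΔG = −nFE = −2 × 96500 × +0.6222 J/mol = −120 kJ/mol.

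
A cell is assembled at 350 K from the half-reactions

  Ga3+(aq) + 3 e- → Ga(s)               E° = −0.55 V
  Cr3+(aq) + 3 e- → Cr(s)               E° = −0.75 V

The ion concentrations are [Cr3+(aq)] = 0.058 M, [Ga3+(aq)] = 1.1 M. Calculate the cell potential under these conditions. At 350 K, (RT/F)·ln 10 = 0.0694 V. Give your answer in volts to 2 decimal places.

Ga³⁺/Ga is reduced (cathode, E° = −0.55 V) and Cr³⁺/Cr is oxidized (anode).
E°cell = −0.55 − (−0.75) = +0.20 V, with n = 3 electrons transferred.
Balancing gives Ga3+(aq) + Cr(s) → Ga(s) + Cr3+(aq); hence Q = [Cr3+(aq)] / [Ga3+(aq)] = 0.0527 (log Q = −1.278).
E = E° − (0.0694/n)·log Q = +0.20 − (0.0694/3)(−1.278) = +0.23 V.

+0.23 V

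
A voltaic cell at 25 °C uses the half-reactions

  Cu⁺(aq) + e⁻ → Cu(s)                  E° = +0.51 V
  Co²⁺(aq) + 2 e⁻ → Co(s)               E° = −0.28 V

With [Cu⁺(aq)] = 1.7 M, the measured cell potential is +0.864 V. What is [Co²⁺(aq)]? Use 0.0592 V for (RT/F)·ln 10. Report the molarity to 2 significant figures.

0.0091 M

With Cu⁺/Cu at the cathode and Co²⁺/Co at the anode, E°cell = +0.51 − (−0.28) = +0.79 V (n = 2).
Rearranging E = E° − (0.0592/n)·log Q gives log Q = 2(+0.79 − (+0.864))/0.0592 = −2.500.
Balancing electrons gives 2 Cu⁺(aq) + Co(s) → 2 Cu(s) + Co²⁺(aq); thus Q = [Co²⁺(aq)] / [Cu⁺(aq)]^2.
Substituting the known concentrations and solving, log [Co²⁺(aq)] = −2.039 and [Co²⁺(aq)] = 0.0091 M.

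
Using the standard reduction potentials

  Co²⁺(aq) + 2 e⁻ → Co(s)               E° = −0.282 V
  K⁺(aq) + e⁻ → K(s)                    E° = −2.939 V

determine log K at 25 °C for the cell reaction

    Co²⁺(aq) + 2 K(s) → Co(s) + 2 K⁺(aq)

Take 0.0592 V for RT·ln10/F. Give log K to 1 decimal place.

log K = 89.8

The Co²⁺/Co couple is reduced (cathode); E°cell = −0.282 − (−2.939) = +2.657 V with n = 2.
At equilibrium E = 0, so log K = nE°cell / 0.0592 = (2)(+2.657) / 0.0592 = 89.8.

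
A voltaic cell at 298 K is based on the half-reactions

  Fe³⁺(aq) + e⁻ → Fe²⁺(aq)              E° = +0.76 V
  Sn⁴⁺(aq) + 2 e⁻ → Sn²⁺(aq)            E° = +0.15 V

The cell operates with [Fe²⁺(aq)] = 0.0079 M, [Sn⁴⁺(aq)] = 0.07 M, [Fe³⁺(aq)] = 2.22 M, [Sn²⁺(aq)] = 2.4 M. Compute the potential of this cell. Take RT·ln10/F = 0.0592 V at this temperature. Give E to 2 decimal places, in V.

The Fe³⁺/Fe²⁺ couple has the more positive E°, so it is the cathode; Sn⁴⁺/Sn²⁺ is the anode.
E°cell = +0.76 − (+0.15) = +0.61 V, with n = 2 electrons transferred.
For the overall reaction 2 Fe³⁺(aq) + Sn²⁺(aq) → 2 Fe²⁺(aq) + Sn⁴⁺(aq), Q = ([Fe²⁺(aq)]^2·[Sn⁴⁺(aq)]) / ([Fe³⁺(aq)]^2·[Sn²⁺(aq)]) = 3.69×10^−7, giving log Q = −6.433.
By the Nernst equation, E = +0.61 − (0.0592/2)·(−6.433) = +0.80 V.

+0.80 V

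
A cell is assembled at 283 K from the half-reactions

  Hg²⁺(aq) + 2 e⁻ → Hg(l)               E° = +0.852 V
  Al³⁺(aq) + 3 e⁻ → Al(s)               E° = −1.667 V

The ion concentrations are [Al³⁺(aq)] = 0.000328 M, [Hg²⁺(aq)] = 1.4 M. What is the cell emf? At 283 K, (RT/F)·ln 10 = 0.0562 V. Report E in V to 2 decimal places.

Hg²⁺/Hg is reduced (cathode, E° = +0.852 V) and Al³⁺/Al is oxidized (anode).
E°cell = E°cat − E°an = +0.852 − (−1.667) = +2.519 V; n = 6.
Balancing gives 3 Hg²⁺(aq) + 2 Al(s) → 3 Hg(l) + 2 Al³⁺(aq); hence Q = [Al³⁺(aq)]^2 / [Hg²⁺(aq)]^3 = 3.92×10^−8 (log Q = −7.407).
Applying E = E° − (RT ln10/nF)·log Q gives +2.519 − (0.0562/6)(−7.407) = +2.59 V.

+2.59 V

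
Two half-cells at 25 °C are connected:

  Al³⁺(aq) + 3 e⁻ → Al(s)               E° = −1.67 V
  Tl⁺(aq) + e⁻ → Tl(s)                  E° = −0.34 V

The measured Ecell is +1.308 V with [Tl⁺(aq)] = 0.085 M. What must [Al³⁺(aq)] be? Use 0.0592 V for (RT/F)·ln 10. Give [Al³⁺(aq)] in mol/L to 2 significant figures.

Tl⁺/Tl is the cathode (higher E°); E°cell = −0.34 − (−1.67) = +1.33 V with n = 3.
Rearranging E = E° − (0.0592/n)·log Q gives log Q = 3(+1.33 − (+1.308))/0.0592 = 1.115.
For 3 Tl⁺(aq) + Al(s) → 3 Tl(s) + Al³⁺(aq), the reaction quotient is Q = [Al³⁺(aq)] / [Tl⁺(aq)]^3.
Solving for the unknown gives log [Al³⁺(aq)] = −2.097, so [Al³⁺(aq)] ≈ 0.0080 M.

0.0080 M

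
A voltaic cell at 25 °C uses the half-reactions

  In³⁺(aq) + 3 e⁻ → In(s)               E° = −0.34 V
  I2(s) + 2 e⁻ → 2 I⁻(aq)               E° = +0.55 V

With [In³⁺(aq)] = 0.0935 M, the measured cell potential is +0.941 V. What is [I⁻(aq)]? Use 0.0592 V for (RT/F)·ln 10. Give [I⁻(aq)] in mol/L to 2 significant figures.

0.30 M

I₂/I⁻ is the cathode (higher E°); E°cell = +0.55 − (−0.34) = +0.89 V with n = 6.
From the Nernst equation, log Q = n(E° − E)/0.0592 = 6·(+0.89 − (+0.941))/0.0592 = −5.169.
The balanced reaction is 3 I2(s) + 2 In(s) → 6 I⁻(aq) + 2 In³⁺(aq), so Q = [I⁻(aq)]^6·[In³⁺(aq)]^2.
Substituting the known concentrations and solving, log [I⁻(aq)] = −0.518 and [I⁻(aq)] = 0.30 M.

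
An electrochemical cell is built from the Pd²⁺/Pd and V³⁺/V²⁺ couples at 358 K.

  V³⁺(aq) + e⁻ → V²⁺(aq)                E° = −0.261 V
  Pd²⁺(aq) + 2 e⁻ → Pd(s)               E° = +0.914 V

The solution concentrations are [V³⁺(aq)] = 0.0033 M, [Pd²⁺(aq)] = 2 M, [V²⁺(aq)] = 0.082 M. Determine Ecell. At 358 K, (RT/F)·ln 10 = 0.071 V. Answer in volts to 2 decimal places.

+1.28 V

The Pd²⁺/Pd couple has the more positive E°, so it is the cathode; V³⁺/V²⁺ is the anode.
E°cell = +0.914 − (−0.261) = +1.175 V, with n = 2 electrons transferred.
For the overall reaction Pd²⁺(aq) + 2 V²⁺(aq) → Pd(s) + 2 V³⁺(aq), Q = [V³⁺(aq)]^2 / ([Pd²⁺(aq)]·[V²⁺(aq)]^2) = 0.00081, giving log Q = −3.092.
E = E° − (0.071/n)·log Q = +1.175 − (0.071/2)(−3.092) = +1.28 V.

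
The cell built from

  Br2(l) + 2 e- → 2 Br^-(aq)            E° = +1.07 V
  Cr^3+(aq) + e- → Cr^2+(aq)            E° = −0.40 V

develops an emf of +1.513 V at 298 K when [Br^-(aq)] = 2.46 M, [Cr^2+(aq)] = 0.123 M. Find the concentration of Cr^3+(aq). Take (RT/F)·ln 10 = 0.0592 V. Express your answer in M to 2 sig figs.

0.0094 M

With Br₂/Br⁻ at the cathode and Cr³⁺/Cr²⁺ at the anode, E°cell = +1.07 − (−0.40) = +1.47 V (n = 2).
Since E = E° − (0.0592/n)·log Q, log Q = n(E° − E)/0.0592 = −1.453.
For Br2(l) + 2 Cr^2+(aq) → 2 Br^-(aq) + 2 Cr^3+(aq), the reaction quotient is Q = ([Br^-(aq)]^2·[Cr^3+(aq)]^2) / [Cr^2+(aq)]^2.
Solving for the unknown gives log [Cr^3+(aq)] = −2.028, so [Cr^3+(aq)] ≈ 0.0094 M.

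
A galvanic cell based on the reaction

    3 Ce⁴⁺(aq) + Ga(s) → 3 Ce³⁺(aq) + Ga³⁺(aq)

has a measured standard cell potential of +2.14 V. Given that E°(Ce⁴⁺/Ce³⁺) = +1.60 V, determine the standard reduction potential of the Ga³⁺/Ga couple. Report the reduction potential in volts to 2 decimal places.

In the reaction as written the Ce⁴⁺/Ce³⁺ couple is reduced (cathode) and Ga³⁺/Ga is oxidized (anode), so E°cell = E°(Ce⁴⁺/Ce³⁺) − E°(Ga³⁺/Ga).
E°(Ga³⁺/Ga) = E°(cathode) − E°cell = +1.60 − (+2.14) = −0.54 V.

−0.54 V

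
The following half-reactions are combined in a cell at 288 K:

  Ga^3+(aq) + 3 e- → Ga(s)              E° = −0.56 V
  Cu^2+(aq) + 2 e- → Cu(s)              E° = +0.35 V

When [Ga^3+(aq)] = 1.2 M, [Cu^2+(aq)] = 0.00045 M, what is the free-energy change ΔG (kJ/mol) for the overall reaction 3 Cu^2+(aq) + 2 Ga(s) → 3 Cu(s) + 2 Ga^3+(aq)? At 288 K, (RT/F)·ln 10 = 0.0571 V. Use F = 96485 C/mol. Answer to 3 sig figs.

−471 kJ/mol

The standard cell potential is +0.35 − (−0.56) = +0.91 V, with n = 6 electrons in the balanced equation.
The reaction quotient is [Ga^3+(aq)]^2 / [Cu^2+(aq)]^3 = 1.58×10^10; by Nernst, E = +0.91 − (0.0571/6)(10.199) = +0.8129 V.
Finally ΔG = −nFE = −(6)(96485 C/mol)(+0.8129 V) = −471 kJ/mol.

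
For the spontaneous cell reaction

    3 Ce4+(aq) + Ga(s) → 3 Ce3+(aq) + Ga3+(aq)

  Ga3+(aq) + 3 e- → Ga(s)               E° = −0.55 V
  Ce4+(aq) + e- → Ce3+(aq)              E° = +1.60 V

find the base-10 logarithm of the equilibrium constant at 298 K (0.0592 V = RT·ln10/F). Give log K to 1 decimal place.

The Ce⁴⁺/Ce³⁺ couple is reduced (cathode); E°cell = +1.60 − (−0.55) = +2.15 V with n = 3.
At equilibrium E = 0, so log K = nE°cell / 0.0592 = (3)(+2.15) / 0.0592 = 109.0.

log K = 109.0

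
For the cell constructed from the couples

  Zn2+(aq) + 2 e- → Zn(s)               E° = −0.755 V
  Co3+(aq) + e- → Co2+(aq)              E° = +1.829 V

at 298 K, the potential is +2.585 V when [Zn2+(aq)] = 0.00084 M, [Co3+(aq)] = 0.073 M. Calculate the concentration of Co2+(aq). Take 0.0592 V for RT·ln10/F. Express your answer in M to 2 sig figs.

2.4 M

Co³⁺/Co²⁺ is the cathode (higher E°); E°cell = +1.829 − (−0.755) = +2.584 V with n = 2.
From the Nernst equation, log Q = n(E° − E)/0.0592 = 2·(+2.584 − (+2.585))/0.0592 = −0.034.
The balanced reaction is 2 Co3+(aq) + Zn(s) → 2 Co2+(aq) + Zn2+(aq), so Q = ([Co2+(aq)]^2·[Zn2+(aq)]) / [Co3+(aq)]^2.
Isolating [Co2+(aq)] in Q = 10^{−0.034} yields log [Co2+(aq)] = 0.384, i.e. 2.4 M.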